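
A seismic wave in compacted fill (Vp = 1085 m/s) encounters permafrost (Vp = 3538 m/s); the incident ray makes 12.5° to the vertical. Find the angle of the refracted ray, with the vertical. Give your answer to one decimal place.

Snell's law: sin θ₂ = (V₂/V₁)·sin θ₁ = (3538/1085)·sin 12.5° = 0.7058.
θ₂ = arcsin 0.7058 = 44.89° from the normal.

44.9°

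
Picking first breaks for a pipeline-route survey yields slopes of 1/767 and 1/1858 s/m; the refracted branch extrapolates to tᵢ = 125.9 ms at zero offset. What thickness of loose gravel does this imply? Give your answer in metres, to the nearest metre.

53 m

θ_c = arcsin(767/1858) = 24.38°; cos θ_c = 0.9108.
tᵢ = 2h cos θ_c/V₁ ⇒ h = tᵢ·V₁/(2 cos θ_c) = 0.1259·767/(2·0.9108) = 53.01 m.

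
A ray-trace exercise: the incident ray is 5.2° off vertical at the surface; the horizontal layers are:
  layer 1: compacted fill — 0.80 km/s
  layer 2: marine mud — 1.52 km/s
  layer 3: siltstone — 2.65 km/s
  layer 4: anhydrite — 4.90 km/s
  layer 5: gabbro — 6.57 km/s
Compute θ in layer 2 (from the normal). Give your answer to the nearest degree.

Ray parameter p = sin 5.2° / 0.80 = 1.1329e-01 s/km.
sin θ_2 = p·V_2 = 1.1329e-01 × 1.52 = 0.1722.
θ_2 = 9.92° from the vertical.

10°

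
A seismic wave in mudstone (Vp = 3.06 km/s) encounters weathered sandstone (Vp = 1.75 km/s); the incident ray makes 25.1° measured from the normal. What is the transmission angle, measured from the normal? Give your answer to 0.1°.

14.0°

sin θ₁/V₁ = sin θ₂/V₂ ⇒ sin θ₂ = 1.75·sin 25.1°/3.06 = 1.75·0.4242/3.06 = 0.2426.
θ₂ = arcsin 0.2426 = 14.04° from the normal.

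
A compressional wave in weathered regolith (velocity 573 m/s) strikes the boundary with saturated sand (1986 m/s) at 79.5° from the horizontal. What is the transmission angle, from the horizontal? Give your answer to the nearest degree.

Convert to the normal: θ₁ = 90° − 79.5° = 10.5°.
sin θ₁/V₁ = sin θ₂/V₂ ⇒ sin θ₂ = 1986·sin 10.5°/573 = 1986·0.1822/573 = 0.6316.
θ₂ = sin⁻¹(0.6316) = 39.17° (from vertical).
From the interface: 90° − 39.17° = 50.83°.

51°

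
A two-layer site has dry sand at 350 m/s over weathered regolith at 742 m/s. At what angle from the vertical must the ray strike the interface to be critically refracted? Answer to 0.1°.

28.1°

At critical incidence the refracted ray runs along the interface (θ₂ = 90°), so sin θ_c = V₁/V₂.
θ_c = arcsin(350/742) = arcsin 0.4717 = 28.14°.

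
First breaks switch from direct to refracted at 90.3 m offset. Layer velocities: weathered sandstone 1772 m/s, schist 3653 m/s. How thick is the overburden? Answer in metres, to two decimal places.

26.59 m

h = (x_cross/2)·√((V₂−V₁)/(V₂+V₁)).
(V₂−V₁)/(V₂+V₁) = (3653−1772)/(3653+1772) = 0.3467; √ = 0.5888.
h = (90.3/2)·0.5888 = 26.59 m.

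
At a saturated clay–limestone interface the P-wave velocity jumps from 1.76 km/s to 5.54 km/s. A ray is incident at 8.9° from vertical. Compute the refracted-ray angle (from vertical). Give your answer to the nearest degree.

Snell's law: sin θ₂ = (V₂/V₁)·sin θ₁ = (5.54/1.76)·sin 8.9° = 0.4870.
θ₂ = arcsin 0.4870 = 29.14° from the normal.

29°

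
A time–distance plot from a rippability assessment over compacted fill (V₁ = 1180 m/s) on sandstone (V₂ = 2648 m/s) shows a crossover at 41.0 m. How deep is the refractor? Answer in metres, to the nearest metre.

h = (x_cross/2)·√((V₂−V₁)/(V₂+V₁)).
(V₂−V₁)/(V₂+V₁) = (2648−1180)/(2648+1180) = 0.3835; √ = 0.6193.
h = (41.0/2)·0.6193 = 12.69 m.

13 m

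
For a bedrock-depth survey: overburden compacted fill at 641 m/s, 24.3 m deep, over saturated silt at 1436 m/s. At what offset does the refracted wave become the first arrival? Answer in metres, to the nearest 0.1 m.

78.6 m

θ_c = arcsin(641/1436) = 26.51°, so cos θ_c = 0.8948 and tᵢ = 2h cos θ_c/V₁ = 0.0678 s.
At crossover x/V₁ = x/V₂ + tᵢ ⇒ x = tᵢ/(1/V₁ − 1/V₂) = 0.06785/(1.5601e-03 − 6.9638e-04) = 78.55 m.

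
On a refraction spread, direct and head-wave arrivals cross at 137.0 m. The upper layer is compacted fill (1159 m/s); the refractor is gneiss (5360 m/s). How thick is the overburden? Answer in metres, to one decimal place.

55.0 m

x_cross = 2h·√((V₂+V₁)/(V₂−V₁)) → h = x_cross / (2·√((V₂+V₁)/(V₂−V₁))).
√((V₂+V₁)/(V₂−V₁)) = √((5360+1159)/(5360−1159)) = 1.2457.
h = 137.0 / (2·1.2457) = 54.99 m.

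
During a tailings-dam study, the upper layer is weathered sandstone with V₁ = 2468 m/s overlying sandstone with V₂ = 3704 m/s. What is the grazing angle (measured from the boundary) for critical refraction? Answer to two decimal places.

At critical incidence the refracted ray runs along the interface (θ₂ = 90°), so sin θ_c = V₁/V₂.
θ_c = arcsin(2468/3704) = arcsin 0.6663 = 41.78°.
Measured from the interface: 90° − 41.78° = 48.22°.

48.22°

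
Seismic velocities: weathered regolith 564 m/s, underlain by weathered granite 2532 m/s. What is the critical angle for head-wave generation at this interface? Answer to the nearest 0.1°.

12.9°

Critical incidence: sin θ_c = V₁/V₂ = 564/2532 = 0.2227.
θ_c = arcsin 0.2227 = 12.87°.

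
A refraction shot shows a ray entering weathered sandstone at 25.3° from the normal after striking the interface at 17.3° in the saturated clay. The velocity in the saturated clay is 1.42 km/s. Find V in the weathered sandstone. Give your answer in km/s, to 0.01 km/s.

Snell's law: sin 17.3°/V₁ = sin 25.3°/V₂.
V₂ = V₁·sin 25.3°/sin 17.3° = 1.42 × 1.4371 = 2.04 km/s.

2.04 km/s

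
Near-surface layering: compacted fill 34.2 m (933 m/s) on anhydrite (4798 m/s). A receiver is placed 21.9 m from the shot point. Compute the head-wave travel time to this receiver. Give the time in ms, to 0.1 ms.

t = x/V₂ + 2h·√(V₂²−V₁²)/(V₁V₂).
√(V₂²−V₁²) = √(4798²−933²) = 4706.4 m/s; delay term = 2·34.2·4706.4/(933·4798) = 0.07191 s.
t = 21.9/4798 + 0.07191 = 0.07648 s.

76.5 ms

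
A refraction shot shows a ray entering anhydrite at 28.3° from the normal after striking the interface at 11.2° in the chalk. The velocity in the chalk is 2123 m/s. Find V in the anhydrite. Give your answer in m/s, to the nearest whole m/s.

5182 m/s

Snell's law: sin 11.2°/V₁ = sin 28.3°/V₂.
V₂ = V₁·sin 28.3°/sin 11.2° = 2123 × 2.4408 = 5181.83 m/s.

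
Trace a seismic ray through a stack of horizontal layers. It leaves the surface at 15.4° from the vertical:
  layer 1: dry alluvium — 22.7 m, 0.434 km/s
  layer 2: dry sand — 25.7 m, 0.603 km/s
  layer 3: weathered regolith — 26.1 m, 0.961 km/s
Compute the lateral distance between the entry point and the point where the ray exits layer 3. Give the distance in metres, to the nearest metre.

35 m

Ray parameter p = sin 15.4° / 0.434 km/s = 6.1188e-01 s/km.
Layer 1: θ = 15.40°; offset = 22.7·tan 15.40° = 6.253 m.
Layer 2: sin θ = p·0.603 = 0.3690 → θ = 21.65°; offset = 25.7·tan 21.65° = 10.202 m.
Layer 3: sin θ = p·0.961 = 0.5880 → θ = 36.02°; offset = 26.1·tan 36.02° = 18.974 m.
Σ offsets = 35.429 m.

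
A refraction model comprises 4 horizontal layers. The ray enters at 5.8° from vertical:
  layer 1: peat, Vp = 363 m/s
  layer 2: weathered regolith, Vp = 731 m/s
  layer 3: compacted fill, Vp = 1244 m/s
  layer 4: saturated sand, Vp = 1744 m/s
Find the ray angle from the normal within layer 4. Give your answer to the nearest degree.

Ray parameter p = sin 5.8° / 363 = 2.7839e-04 s/m.
sin θ_4 = p·V_4 = 2.7839e-04 × 1744 = 0.4855.
θ_4 = arcsin 0.4855 = 29.05°.

29°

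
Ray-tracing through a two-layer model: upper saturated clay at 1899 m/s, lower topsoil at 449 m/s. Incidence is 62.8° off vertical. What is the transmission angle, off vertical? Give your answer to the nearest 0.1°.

sin θ₁/V₁ = sin θ₂/V₂ ⇒ sin θ₂ = 449·sin 62.8°/1899 = 449·0.8894/1899 = 0.2103.
θ₂ = sin⁻¹(0.2103) = 12.14° (from vertical).

12.1°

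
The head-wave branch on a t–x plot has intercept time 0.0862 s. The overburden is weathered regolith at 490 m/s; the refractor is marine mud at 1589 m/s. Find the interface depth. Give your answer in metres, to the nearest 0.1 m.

h = tᵢ·V₁·V₂ / (2·√(V₂²−V₁²)).
√(V₂²−V₁²) = √(1589² − 490²) = 1511.6 m/s.
h = 0.0862 s × 490 × 1589 / (2 × 1511.6) = 22.20 m.

22.2 m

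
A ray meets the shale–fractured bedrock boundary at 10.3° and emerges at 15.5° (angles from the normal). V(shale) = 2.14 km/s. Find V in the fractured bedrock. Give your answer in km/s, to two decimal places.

3.20 km/s

Snell's law: sin 10.3°/V₁ = sin 15.5°/V₂.
V₂ = V₁·sin 15.5°/sin 10.3° = 2.14 × 1.4946 = 3.20 km/s.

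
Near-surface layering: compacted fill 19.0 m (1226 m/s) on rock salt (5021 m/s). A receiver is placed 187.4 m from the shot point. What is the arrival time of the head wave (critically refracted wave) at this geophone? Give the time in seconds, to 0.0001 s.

θ_c = arcsin(V₁/V₂) = arcsin(1226/5021) = 14.13°, cos θ_c = 0.9697.
Intercept time tᵢ = 2h cos θ_c / V₁ = 2·19.0·0.9697/1226 = 0.03006 s.
t = x/V₂ + tᵢ = 187.4/5021 + 0.03006 = 0.06738 s.

0.0674 s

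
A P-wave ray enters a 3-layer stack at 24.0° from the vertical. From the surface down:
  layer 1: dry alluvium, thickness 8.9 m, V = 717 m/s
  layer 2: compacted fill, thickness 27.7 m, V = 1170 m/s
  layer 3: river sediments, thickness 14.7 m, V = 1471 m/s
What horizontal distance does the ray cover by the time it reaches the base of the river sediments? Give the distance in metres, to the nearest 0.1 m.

50.8 m

Apply Snell's law at each interface; in layer i the horizontal offset is hᵢ·tan θᵢ.
Layer 1: θ = 24.00°; offset = 8.9·tan 24.00° = 3.963 m.
Layer 2: sin θ = 1170·sin 24.0°/717 = 0.6637, θ = 41.58°; offset = 27.7·tan 41.58° = 24.579 m.
Layer 3: sin θ = 1471·sin 24.0°/717 = 0.8345, θ = 56.56°; offset = 14.7·tan 56.56° = 22.260 m.
Σ offsets = 50.801 m.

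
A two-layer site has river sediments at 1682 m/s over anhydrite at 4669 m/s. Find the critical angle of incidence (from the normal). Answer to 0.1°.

21.1°

Critical incidence: sin θ_c = V₁/V₂ = 1682/4669 = 0.3602.
θ_c = arcsin 0.3602 = 21.12°.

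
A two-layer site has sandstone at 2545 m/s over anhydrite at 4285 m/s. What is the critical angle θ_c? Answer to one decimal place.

36.4°

Critical incidence: sin θ_c = V₁/V₂ = 2545/4285 = 0.5939.
θ_c = arcsin 0.5939 = 36.44°.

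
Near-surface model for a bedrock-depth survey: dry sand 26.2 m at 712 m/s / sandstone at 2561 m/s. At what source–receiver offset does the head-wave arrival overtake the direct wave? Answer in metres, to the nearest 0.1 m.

θ_c = arcsin(712/2561) = 16.14°, so cos θ_c = 0.9606 and tᵢ = 2h cos θ_c/V₁ = 0.0707 s.
At crossover x/V₁ = x/V₂ + tᵢ ⇒ x = tᵢ/(1/V₁ − 1/V₂) = 0.07069/(1.4045e-03 − 3.9047e-04) = 69.72 m.

69.7 m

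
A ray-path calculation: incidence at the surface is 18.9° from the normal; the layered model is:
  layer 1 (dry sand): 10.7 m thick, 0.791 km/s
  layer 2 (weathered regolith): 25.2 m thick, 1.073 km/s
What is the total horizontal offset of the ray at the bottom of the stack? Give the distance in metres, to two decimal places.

15.99 m

p = sin θ₁/V₁ = sin 18.9°/0.791 = 4.0950e-01 s/km is conserved through the stack.
Layer 1: θ = 18.90°; offset = 10.7·tan 18.90° = 3.6634 m.
Layer 2: sin θ = p·1.073 = 0.4394 → θ = 26.07°; offset = 25.2·tan 26.07° = 12.3265 m.
Total horizontal offset = 15.9899 m.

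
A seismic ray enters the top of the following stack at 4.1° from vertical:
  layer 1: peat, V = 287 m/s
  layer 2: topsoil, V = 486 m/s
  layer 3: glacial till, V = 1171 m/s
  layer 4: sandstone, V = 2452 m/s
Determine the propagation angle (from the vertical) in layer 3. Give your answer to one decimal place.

17.0°

Snell's law across each interface conserves sin θ / V, so sin θ_3 = V_3·sin θ₁/V₁.
sin θ_3 = 1171 × sin 4.1° / 287 = 0.2917.
θ_3 = arcsin 0.2917 = 16.96°.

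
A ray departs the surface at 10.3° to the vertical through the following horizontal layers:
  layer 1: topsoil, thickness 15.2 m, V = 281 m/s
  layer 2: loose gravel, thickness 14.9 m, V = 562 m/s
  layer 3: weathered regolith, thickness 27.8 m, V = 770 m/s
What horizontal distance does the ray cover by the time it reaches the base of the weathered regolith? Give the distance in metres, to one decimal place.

Apply Snell's law at each interface; in layer i the horizontal offset is hᵢ·tan θᵢ.
Layer 1: θ = 10.30°; offset = 15.2·tan 10.30° = 2.762 m.
Layer 2: sin θ = 562·sin 10.3°/281 = 0.3576, θ = 20.95°; offset = 14.9·tan 20.95° = 5.706 m.
Layer 3: sin θ = 770·sin 10.3°/281 = 0.4900, θ = 29.34°; offset = 27.8·tan 29.34° = 15.625 m.
Total horizontal offset = 24.093 m.

24.1 m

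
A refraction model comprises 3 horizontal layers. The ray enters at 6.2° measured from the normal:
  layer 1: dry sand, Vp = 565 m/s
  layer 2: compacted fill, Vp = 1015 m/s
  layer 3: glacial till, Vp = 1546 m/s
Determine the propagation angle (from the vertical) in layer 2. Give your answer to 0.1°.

Snell's law across each interface conserves sin θ / V, so sin θ_2 = V_2·sin θ₁/V₁.
sin θ_2 = 1015 × sin 6.2° / 565 = 0.1940.
θ_2 = arcsin 0.1940 = 11.19°.

11.2°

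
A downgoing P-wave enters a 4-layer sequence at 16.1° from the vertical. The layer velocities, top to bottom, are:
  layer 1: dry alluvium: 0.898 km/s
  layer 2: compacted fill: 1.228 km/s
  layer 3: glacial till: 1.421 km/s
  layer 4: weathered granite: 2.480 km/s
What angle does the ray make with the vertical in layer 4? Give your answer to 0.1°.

Snell's law across each interface conserves sin θ / V, so sin θ_4 = V_4·sin θ₁/V₁.
sin θ_4 = 2.480 × sin 16.1° / 0.898 = 0.7659.
θ_4 = 49.98° from the vertical.

50.0°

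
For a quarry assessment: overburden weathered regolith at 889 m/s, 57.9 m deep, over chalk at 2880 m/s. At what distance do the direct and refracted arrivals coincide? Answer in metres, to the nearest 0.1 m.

θ_c = arcsin(889/2880) = 17.98°, so cos θ_c = 0.9512 and tᵢ = 2h cos θ_c/V₁ = 0.1239 s.
At crossover x/V₁ = x/V₂ + tᵢ ⇒ x = tᵢ/(1/V₁ − 1/V₂) = 0.12390/(1.1249e-03 − 3.4722e-04) = 159.33 m.

159.3 m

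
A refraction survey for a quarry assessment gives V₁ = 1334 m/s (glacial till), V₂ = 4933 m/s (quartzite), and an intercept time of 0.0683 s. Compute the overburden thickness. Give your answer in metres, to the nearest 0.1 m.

h = tᵢ·V₁·V₂ / (2·√(V₂²−V₁²)).
√(V₂²−V₁²) = √(4933² − 1334²) = 4749.2 m/s.
h = 0.0683 s × 1334 × 4933 / (2 × 4749.2) = 47.32 m.

47.3 m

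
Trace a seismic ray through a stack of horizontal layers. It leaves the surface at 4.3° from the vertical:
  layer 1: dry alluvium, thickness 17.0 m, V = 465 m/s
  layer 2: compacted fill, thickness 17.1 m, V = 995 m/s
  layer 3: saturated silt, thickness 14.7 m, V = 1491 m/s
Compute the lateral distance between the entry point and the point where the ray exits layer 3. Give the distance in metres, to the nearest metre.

8 m

Apply Snell's law at each interface; in layer i the horizontal offset is hᵢ·tan θᵢ.
Layer 1: θ = 4.30°; offset = 17.0·tan 4.30° = 1.278 m.
Layer 2: sin θ = 995·sin 4.3°/465 = 0.1604, θ = 9.23°; offset = 17.1·tan 9.23° = 2.780 m.
Layer 3: sin θ = 1491·sin 4.3°/465 = 0.2404, θ = 13.91°; offset = 14.7·tan 13.91° = 3.641 m.
Summing the layer offsets gives 7.699 m.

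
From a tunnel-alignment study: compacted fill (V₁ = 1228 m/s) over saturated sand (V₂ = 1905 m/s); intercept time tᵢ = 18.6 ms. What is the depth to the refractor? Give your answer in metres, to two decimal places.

14.94 m

h = tᵢ·V₁·V₂ / (2·√(V₂²−V₁²)).
√(V₂²−V₁²) = √(1905² − 1228²) = 1456.4 m/s.
h = 0.0186 s × 1228 × 1905 / (2 × 1456.4) = 14.94 m.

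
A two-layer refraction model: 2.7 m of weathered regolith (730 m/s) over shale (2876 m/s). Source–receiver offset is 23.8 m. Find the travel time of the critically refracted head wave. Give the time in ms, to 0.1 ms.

15.4 ms

θ_c = arcsin(V₁/V₂) = arcsin(730/2876) = 14.70°, cos θ_c = 0.9673.
Intercept time tᵢ = 2h cos θ_c / V₁ = 2·2.7·0.9673/730 = 0.00716 s.
t = x/V₂ + tᵢ = 23.8/2876 + 0.00716 = 0.01543 s.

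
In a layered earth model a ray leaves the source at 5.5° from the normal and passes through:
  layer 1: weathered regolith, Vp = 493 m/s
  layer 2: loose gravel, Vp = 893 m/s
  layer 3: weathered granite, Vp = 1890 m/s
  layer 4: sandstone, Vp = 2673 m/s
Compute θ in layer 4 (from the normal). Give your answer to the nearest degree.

Ray parameter p = sin 5.5° / 493 = 1.9441e-04 s/m.
sin θ_4 = p·V_4 = 1.9441e-04 × 2673 = 0.5197.
θ_4 = arcsin 0.5197 = 31.31°.

31°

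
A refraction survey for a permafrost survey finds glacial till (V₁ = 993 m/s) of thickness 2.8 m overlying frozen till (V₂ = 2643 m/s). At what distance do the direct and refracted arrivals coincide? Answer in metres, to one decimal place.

8.3 m

θ_c = arcsin(993/2643) = 22.07°, so cos θ_c = 0.9267 and tᵢ = 2h cos θ_c/V₁ = 0.0052 s.
At crossover x/V₁ = x/V₂ + tᵢ ⇒ x = tᵢ/(1/V₁ − 1/V₂) = 0.00523/(1.0070e-03 − 3.7836e-04) = 8.31 m.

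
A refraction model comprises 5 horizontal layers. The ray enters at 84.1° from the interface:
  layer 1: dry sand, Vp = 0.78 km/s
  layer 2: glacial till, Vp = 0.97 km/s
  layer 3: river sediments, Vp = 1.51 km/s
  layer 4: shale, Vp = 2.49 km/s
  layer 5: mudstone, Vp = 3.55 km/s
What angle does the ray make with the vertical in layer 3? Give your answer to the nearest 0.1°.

11.5°

From the normal: θ₁ = 90° − 84.1° = 5.9°.
Snell's law across each interface conserves sin θ / V, so sin θ_3 = V_3·sin θ₁/V₁.
sin θ_3 = 1.51 × sin 5.9° / 0.78 = 0.1990.
θ_3 = arcsin 0.1990 = 11.48°.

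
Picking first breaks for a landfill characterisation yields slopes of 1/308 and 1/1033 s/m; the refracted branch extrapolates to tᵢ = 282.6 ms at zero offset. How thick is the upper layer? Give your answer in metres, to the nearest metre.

46 m

θ_c = arcsin(308/1033) = 17.35°; cos θ_c = 0.9545.
tᵢ = 2h cos θ_c/V₁ ⇒ h = tᵢ·V₁/(2 cos θ_c) = 0.2826·308/(2·0.9545) = 45.59 m.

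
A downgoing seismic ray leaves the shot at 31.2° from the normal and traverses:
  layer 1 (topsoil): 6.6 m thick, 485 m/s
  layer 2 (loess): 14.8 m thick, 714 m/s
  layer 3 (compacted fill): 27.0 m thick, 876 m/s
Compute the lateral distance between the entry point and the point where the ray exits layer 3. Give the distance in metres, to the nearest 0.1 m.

Apply Snell's law at each interface; in layer i the horizontal offset is hᵢ·tan θᵢ.
Layer 1: θ = 31.20°; offset = 6.6·tan 31.20° = 3.997 m.
Layer 2: sin θ = 714·sin 31.2°/485 = 0.7626, θ = 49.70°; offset = 14.8·tan 49.70° = 17.449 m.
Layer 3: sin θ = 876·sin 31.2°/485 = 0.9357, θ = 69.33°; offset = 27.0·tan 69.33° = 71.581 m.
Total horizontal offset = 93.028 m.

93.0 m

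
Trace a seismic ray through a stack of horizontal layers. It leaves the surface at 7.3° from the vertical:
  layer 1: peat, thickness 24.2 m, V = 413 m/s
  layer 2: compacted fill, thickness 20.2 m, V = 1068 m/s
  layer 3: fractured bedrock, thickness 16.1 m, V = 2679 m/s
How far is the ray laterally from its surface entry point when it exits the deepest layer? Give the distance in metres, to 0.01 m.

33.56 m

Ray parameter p = sin 7.3° / 413 m/s = 3.0766e-04 s/m.
Layer 1: θ = 7.30°; offset = 24.2·tan 7.30° = 3.1001 m.
Layer 2: sin θ = p·1068 = 0.3286 → θ = 19.18°; offset = 20.2·tan 19.18° = 7.0276 m.
Layer 3: sin θ = p·2679 = 0.8242 → θ = 55.51°; offset = 16.1·tan 55.51° = 23.4347 m.
Summing the layer offsets gives 33.5623 m.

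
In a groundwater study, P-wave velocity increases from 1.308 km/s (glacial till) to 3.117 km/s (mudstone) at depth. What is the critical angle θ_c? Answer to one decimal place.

Critical incidence: sin θ_c = V₁/V₂ = 1.308/3.117 = 0.4196.
θ_c = arcsin 0.4196 = 24.81°.

24.8°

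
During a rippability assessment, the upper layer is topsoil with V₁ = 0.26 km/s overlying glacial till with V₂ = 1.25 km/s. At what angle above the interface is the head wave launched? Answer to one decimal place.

78.0°

Critical incidence: sin θ_c = V₁/V₂ = 0.26/1.25 = 0.2080.
θ_c = arcsin 0.2080 = 12.01°.
Measured from the interface: 90° − 12.01° = 77.99°.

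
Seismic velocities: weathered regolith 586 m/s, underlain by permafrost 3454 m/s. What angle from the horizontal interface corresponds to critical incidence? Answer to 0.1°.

At critical incidence the refracted ray runs along the interface (θ₂ = 90°), so sin θ_c = V₁/V₂.
θ_c = arcsin(586/3454) = arcsin 0.1697 = 9.77°.
Measured from the interface: 90° − 9.77° = 80.23°.

80.2°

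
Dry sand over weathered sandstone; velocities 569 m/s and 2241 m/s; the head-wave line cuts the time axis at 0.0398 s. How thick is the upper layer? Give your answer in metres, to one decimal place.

11.7 m

h = tᵢ·V₁·V₂ / (2·√(V₂²−V₁²)).
√(V₂²−V₁²) = √(2241² − 569²) = 2167.6 m/s.
h = 0.0398 s × 569 × 2241 / (2 × 2167.6) = 11.71 m.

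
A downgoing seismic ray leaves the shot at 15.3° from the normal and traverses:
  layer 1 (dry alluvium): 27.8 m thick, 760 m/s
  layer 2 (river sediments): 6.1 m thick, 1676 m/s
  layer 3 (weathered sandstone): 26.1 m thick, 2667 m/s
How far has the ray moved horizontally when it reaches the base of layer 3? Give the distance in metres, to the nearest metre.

Apply Snell's law at each interface; in layer i the horizontal offset is hᵢ·tan θᵢ.
Layer 1: θ = 15.30°; offset = 27.8·tan 15.30° = 7.605 m.
Layer 2: sin θ = 1676·sin 15.3°/760 = 0.5819, θ = 35.58°; offset = 6.1·tan 35.58° = 4.365 m.
Layer 3: sin θ = 2667·sin 15.3°/760 = 0.9260, θ = 67.82°; offset = 26.1·tan 67.82° = 64.012 m.
Total horizontal offset = 75.982 m.

76 m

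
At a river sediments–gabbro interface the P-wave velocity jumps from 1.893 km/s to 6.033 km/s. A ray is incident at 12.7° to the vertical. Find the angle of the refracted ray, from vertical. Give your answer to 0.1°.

sin θ₁/V₁ = sin θ₂/V₂ ⇒ sin θ₂ = 6.033·sin 12.7°/1.893 = 6.033·0.2198/1.893 = 0.7007.
θ₂ = sin⁻¹(0.7007) = 44.48° (from vertical).

44.5°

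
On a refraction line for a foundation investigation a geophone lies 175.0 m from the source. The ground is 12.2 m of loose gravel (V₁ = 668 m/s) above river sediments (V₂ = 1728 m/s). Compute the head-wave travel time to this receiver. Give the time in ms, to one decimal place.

t = x/V₂ + 2h·√(V₂²−V₁²)/(V₁V₂).
√(V₂²−V₁²) = √(1728²−668²) = 1593.7 m/s; delay term = 2·12.2·1593.7/(668·1728) = 0.03369 s.
t = 175.0/1728 + 0.03369 = 0.13496 s.

135.0 ms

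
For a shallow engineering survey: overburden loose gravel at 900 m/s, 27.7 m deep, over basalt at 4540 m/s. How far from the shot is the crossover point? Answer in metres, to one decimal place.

θ_c = arcsin(900/4540) = 11.43°, so cos θ_c = 0.9802 and tᵢ = 2h cos θ_c/V₁ = 0.0603 s.
At crossover x/V₁ = x/V₂ + tᵢ ⇒ x = tᵢ/(1/V₁ − 1/V₂) = 0.06033/(1.1111e-03 − 2.2026e-04) = 67.73 m.

67.7 m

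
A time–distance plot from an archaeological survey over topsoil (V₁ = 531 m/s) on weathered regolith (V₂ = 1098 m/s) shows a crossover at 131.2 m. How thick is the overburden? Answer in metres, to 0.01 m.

38.70 m

x_cross = 2h·√((V₂+V₁)/(V₂−V₁)) → h = x_cross / (2·√((V₂+V₁)/(V₂−V₁))).
√((V₂+V₁)/(V₂−V₁)) = √((1098+531)/(1098−531)) = 1.6950.
h = 131.2 / (2·1.6950) = 38.70 m.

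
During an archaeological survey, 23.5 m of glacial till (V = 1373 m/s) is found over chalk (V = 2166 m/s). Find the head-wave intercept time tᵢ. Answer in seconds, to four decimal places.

tᵢ = 2h·√(V₂²−V₁²)/(V₁V₂).
√(V₂²−V₁²) = √(2166²−1373²) = 1675.2 m/s.
tᵢ = 2·23.5·1675.2/(1373·2166) = 0.02648 s.

0.0265 s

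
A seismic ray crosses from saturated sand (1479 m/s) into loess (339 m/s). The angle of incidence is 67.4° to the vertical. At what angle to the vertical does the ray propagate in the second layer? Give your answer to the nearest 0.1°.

Snell's law: sin θ₂ = (V₂/V₁)·sin θ₁ = (339/1479)·sin 67.4° = 0.2116.
θ₂ = arcsin 0.2116 = 12.22° from the normal.

12.2°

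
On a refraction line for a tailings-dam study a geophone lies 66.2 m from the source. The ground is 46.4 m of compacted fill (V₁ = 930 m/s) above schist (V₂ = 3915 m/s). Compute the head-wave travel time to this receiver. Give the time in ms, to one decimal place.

113.8 ms

t = x/V₂ + 2h·√(V₂²−V₁²)/(V₁V₂).
√(V₂²−V₁²) = √(3915²−930²) = 3802.9 m/s; delay term = 2·46.4·3802.9/(930·3915) = 0.09693 s.
t = 66.2/3915 + 0.09693 = 0.11384 s.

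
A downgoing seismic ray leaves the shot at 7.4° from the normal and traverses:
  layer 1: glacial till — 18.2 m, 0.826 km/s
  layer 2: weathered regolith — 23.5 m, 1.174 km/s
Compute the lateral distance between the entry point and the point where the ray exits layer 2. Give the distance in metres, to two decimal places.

6.74 m

Ray parameter p = sin 7.4° / 0.826 km/s = 1.5593e-01 s/km.
Layer 1: θ = 7.40°; offset = 18.2·tan 7.40° = 2.3638 m.
Layer 2: sin θ = p·1.174 = 0.1831 → θ = 10.55°; offset = 23.5·tan 10.55° = 4.3758 m.
Σ offsets = 6.7396 m.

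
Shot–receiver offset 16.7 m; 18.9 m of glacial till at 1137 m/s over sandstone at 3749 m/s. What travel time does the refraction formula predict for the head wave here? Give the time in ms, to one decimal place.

t = x/V₂ + 2h·√(V₂²−V₁²)/(V₁V₂).
√(V₂²−V₁²) = √(3749²−1137²) = 3572.4 m/s; delay term = 2·18.9·3572.4/(1137·3749) = 0.03168 s.
t = 16.7/3749 + 0.03168 = 0.03613 s.

36.1 ms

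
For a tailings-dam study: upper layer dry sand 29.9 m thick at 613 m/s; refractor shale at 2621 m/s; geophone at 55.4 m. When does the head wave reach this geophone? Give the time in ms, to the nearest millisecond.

116 ms

t = x/V₂ + 2h·√(V₂²−V₁²)/(V₁V₂).
√(V₂²−V₁²) = √(2621²−613²) = 2548.3 m/s; delay term = 2·29.9·2548.3/(613·2621) = 0.09485 s.
t = 55.4/2621 + 0.09485 = 0.11598 s.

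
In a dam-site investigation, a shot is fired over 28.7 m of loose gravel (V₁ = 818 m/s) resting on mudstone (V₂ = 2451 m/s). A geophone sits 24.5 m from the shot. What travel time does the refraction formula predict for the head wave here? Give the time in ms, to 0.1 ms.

76.1 ms

θ_c = arcsin(V₁/V₂) = arcsin(818/2451) = 19.50°, cos θ_c = 0.9427.
Intercept time tᵢ = 2h cos θ_c / V₁ = 2·28.7·0.9427/818 = 0.06615 s.
t = x/V₂ + tᵢ = 24.5/2451 + 0.06615 = 0.07614 s.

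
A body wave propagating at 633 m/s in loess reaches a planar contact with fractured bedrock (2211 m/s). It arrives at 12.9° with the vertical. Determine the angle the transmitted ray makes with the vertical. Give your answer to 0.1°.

sin θ₁/V₁ = sin θ₂/V₂ ⇒ sin θ₂ = 2211·sin 12.9°/633 = 2211·0.2233/633 = 0.7798.
θ₂ = arcsin 0.7798 = 51.24° from the normal.

51.2°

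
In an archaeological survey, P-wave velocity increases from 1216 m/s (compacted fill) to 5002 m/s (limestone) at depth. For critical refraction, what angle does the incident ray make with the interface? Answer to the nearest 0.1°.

75.9°

Critical incidence: sin θ_c = V₁/V₂ = 1216/5002 = 0.2431.
θ_c = arcsin 0.2431 = 14.07°.
Measured from the interface: 90° − 14.07° = 75.93°.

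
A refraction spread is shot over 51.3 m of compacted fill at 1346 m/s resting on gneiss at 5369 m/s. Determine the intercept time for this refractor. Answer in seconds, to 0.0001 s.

tᵢ = 2h·√(V₂²−V₁²)/(V₁V₂).
√(V₂²−V₁²) = √(5369²−1346²) = 5197.5 m/s.
tᵢ = 2·51.3·5197.5/(1346·5369) = 0.07379 s.

0.0738 s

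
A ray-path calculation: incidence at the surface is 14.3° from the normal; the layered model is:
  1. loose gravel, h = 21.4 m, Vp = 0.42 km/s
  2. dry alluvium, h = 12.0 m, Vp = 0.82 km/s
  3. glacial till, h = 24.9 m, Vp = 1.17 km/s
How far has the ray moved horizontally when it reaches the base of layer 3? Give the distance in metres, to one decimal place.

35.7 m

Ray parameter p = sin 14.3° / 0.42 km/s = 5.8809e-01 s/km.
Layer 1: θ = 14.30°; offset = 21.4·tan 14.30° = 5.455 m.
Layer 2: sin θ = p·0.82 = 0.4822 → θ = 28.83°; offset = 12.0·tan 28.83° = 6.606 m.
Layer 3: sin θ = p·1.17 = 0.6881 → θ = 43.48°; offset = 24.9·tan 43.48° = 23.611 m.
Σ offsets = 35.671 m.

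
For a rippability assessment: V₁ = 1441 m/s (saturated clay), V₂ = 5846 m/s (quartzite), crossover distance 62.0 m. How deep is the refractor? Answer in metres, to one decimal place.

24.1 m

h = (x_cross/2)·√((V₂−V₁)/(V₂+V₁)).
(V₂−V₁)/(V₂+V₁) = (5846−1441)/(5846+1441) = 0.6045; √ = 0.7775.
h = (62.0/2)·0.7775 = 24.10 m.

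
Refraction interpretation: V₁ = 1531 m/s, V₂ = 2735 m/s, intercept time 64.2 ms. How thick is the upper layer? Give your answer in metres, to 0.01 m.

59.31 m

h = tᵢ·V₁·V₂ / (2·√(V₂²−V₁²)).
√(V₂²−V₁²) = √(2735² − 1531²) = 2266.3 m/s.
h = 0.0642 s × 1531 × 2735 / (2 × 2266.3) = 59.31 m.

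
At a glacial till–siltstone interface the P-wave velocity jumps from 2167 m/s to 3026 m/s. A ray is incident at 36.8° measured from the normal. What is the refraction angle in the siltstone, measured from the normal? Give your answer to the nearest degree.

Snell's law: sin θ₂ = (V₂/V₁)·sin θ₁ = (3026/2167)·sin 36.8° = 0.8365.
θ₂ = arcsin 0.8365 = 56.77° from the normal.

57°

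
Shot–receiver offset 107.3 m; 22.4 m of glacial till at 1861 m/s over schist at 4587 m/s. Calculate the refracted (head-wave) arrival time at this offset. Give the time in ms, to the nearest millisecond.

45 ms

t = x/V₂ + 2h·√(V₂²−V₁²)/(V₁V₂).
√(V₂²−V₁²) = √(4587²−1861²) = 4192.5 m/s; delay term = 2·22.4·4192.5/(1861·4587) = 0.02200 s.
t = 107.3/4587 + 0.02200 = 0.04540 s.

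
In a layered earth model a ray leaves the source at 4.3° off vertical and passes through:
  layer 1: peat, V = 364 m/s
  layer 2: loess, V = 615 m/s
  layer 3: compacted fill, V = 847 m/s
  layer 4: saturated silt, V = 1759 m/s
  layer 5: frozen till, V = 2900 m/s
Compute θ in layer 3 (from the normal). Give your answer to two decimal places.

Ray parameter p = sin 4.3° / 364 = 2.0599e-04 s/m.
sin θ_3 = p·V_3 = 2.0599e-04 × 847 = 0.1745.
θ_3 = arcsin 0.1745 = 10.05°.

10.05°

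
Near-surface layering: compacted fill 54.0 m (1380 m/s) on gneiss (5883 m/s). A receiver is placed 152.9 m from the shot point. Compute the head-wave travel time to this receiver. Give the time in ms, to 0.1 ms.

102.1 ms

t = x/V₂ + 2h·√(V₂²−V₁²)/(V₁V₂).
√(V₂²−V₁²) = √(5883²−1380²) = 5718.9 m/s; delay term = 2·54.0·5718.9/(1380·5883) = 0.07608 s.
t = 152.9/5883 + 0.07608 = 0.10207 s.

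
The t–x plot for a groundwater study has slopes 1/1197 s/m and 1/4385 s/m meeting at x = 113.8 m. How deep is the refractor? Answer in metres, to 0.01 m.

43.00 m

h = (x_cross/2)·√((V₂−V₁)/(V₂+V₁)).
(V₂−V₁)/(V₂+V₁) = (4385−1197)/(4385+1197) = 0.5711; √ = 0.7557.
h = (113.8/2)·0.7557 = 43.00 m.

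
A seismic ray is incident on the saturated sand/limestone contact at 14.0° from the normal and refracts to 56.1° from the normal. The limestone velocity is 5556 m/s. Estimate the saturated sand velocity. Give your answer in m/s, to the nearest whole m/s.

1619 m/s

sin 14.0° = 0.2419; sin 56.1° = 0.8300.
V₁ = V₂·(sin θ₁/sin θ₂) = 5556·(0.2419/0.8300) = 1619.40 m/s.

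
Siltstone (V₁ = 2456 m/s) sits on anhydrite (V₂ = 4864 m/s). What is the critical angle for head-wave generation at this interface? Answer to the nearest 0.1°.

30.3°

At critical incidence the refracted ray runs along the interface (θ₂ = 90°), so sin θ_c = V₁/V₂.
θ_c = arcsin(2456/4864) = arcsin 0.5049 = 30.33°.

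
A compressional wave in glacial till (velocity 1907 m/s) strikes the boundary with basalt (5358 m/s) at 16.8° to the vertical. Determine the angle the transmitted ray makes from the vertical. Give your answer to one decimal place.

sin θ₁/V₁ = sin θ₂/V₂ ⇒ sin θ₂ = 5358·sin 16.8°/1907 = 5358·0.2890/1907 = 0.8121.
θ₂ = sin⁻¹(0.8121) = 54.30° (from vertical).

54.3°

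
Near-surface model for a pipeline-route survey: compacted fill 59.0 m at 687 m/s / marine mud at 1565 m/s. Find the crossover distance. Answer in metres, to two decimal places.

θ_c = arcsin(687/1565) = 26.04°, so cos θ_c = 0.8985 and tᵢ = 2h cos θ_c/V₁ = 0.1543 s.
At crossover x/V₁ = x/V₂ + tᵢ ⇒ x = tᵢ/(1/V₁ − 1/V₂) = 0.15433/(1.4556e-03 − 6.3898e-04) = 188.98 m.

188.98 m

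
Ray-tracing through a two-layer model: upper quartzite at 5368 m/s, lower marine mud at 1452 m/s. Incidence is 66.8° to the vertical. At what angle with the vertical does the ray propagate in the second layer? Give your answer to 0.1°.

14.4°

sin θ₁/V₁ = sin θ₂/V₂ ⇒ sin θ₂ = 1452·sin 66.8°/5368 = 1452·0.9191/5368 = 0.2486.
θ₂ = arcsin 0.2486 = 14.40° from the normal.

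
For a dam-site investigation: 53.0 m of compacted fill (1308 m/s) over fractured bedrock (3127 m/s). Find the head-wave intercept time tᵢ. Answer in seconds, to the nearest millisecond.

0.074 s

θ_c = arcsin(V₁/V₂) = arcsin(1308/3127) = 24.73°; cos θ_c = 0.9083.
tᵢ = 2h·cos θ_c / V₁ = 2·53.0·0.9083 / 1308 = 0.07361 s.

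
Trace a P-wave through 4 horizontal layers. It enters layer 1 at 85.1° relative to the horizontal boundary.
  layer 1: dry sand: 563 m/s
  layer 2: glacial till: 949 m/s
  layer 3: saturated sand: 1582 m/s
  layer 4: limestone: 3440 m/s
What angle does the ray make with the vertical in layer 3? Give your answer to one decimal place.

13.9°

From the normal: θ₁ = 90° − 85.1° = 4.9°.
Snell's law across each interface conserves sin θ / V, so sin θ_3 = V_3·sin θ₁/V₁.
sin θ_3 = 1582 × sin 4.9° / 563 = 0.2400.
θ_3 = 13.89° from the vertical.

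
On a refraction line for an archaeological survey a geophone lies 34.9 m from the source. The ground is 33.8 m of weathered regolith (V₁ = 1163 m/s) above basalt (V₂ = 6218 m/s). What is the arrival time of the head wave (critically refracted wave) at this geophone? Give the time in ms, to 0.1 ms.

62.7 ms

θ_c = arcsin(V₁/V₂) = arcsin(1163/6218) = 10.78°, cos θ_c = 0.9824.
Intercept time tᵢ = 2h cos θ_c / V₁ = 2·33.8·0.9824/1163 = 0.05710 s.
t = x/V₂ + tᵢ = 34.9/6218 + 0.05710 = 0.06271 s.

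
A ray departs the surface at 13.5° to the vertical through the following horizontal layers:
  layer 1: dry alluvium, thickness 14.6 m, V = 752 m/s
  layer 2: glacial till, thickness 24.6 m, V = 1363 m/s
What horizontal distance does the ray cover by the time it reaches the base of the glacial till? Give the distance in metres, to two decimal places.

Apply Snell's law at each interface; in layer i the horizontal offset is hᵢ·tan θᵢ.
Layer 1: θ = 13.50°; offset = 14.6·tan 13.50° = 3.5051 m.
Layer 2: sin θ = 1363·sin 13.5°/752 = 0.4231, θ = 25.03°; offset = 24.6·tan 25.03° = 11.4877 m.
Σ offsets = 14.9929 m.

14.99 m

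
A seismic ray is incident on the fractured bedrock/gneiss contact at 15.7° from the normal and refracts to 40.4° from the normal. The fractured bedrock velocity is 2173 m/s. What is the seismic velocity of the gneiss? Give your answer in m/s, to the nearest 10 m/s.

Snell's law: sin 15.7°/V₁ = sin 40.4°/V₂.
V₂ = V₁·sin 40.4°/sin 15.7° = 2173 × 2.3951 = 5204.59 m/s.

5200 m/s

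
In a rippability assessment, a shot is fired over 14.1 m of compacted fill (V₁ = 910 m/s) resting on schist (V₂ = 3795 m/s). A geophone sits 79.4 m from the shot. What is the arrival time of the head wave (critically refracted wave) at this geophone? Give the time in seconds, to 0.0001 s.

θ_c = arcsin(V₁/V₂) = arcsin(910/3795) = 13.87°, cos θ_c = 0.9708.
Intercept time tᵢ = 2h cos θ_c / V₁ = 2·14.1·0.9708/910 = 0.03008 s.
t = x/V₂ + tᵢ = 79.4/3795 + 0.03008 = 0.05101 s.

0.0510 s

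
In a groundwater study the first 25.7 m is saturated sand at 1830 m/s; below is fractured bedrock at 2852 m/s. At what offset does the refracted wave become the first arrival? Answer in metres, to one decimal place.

x_cross = 2h·√((V₂+V₁)/(V₂−V₁)).
(V₂+V₁)/(V₂−V₁) = (2852+1830)/(2852−1830) = 4.5812; √ = 2.1404.
x_cross = 2·25.7·2.1404 = 110.02 m.

110.0 m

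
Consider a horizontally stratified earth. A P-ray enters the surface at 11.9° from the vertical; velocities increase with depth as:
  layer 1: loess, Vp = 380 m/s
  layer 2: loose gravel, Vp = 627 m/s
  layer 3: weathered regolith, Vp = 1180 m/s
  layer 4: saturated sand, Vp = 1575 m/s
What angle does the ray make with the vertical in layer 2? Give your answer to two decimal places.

Snell's law across each interface conserves sin θ / V, so sin θ_2 = V_2·sin θ₁/V₁.
sin θ_2 = 627 × sin 11.9° / 380 = 0.3402.
θ_2 = arcsin 0.3402 = 19.89°.

19.89°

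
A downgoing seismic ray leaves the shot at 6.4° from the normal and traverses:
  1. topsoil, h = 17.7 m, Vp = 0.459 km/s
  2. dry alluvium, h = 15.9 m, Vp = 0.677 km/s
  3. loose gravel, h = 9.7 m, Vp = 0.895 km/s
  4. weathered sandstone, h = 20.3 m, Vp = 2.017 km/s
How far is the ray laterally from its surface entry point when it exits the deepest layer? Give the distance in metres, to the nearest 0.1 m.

18.2 m

Apply Snell's law at each interface; in layer i the horizontal offset is hᵢ·tan θᵢ.
Layer 1: θ = 6.40°; offset = 17.7·tan 6.40° = 1.985 m.
Layer 2: sin θ = 0.677·sin 6.4°/0.459 = 0.1644, θ = 9.46°; offset = 15.9·tan 9.46° = 2.650 m.
Layer 3: sin θ = 0.895·sin 6.4°/0.459 = 0.2174, θ = 12.55°; offset = 9.7·tan 12.55° = 2.160 m.
Layer 4: sin θ = 2.017·sin 6.4°/0.459 = 0.4898, θ = 29.33°; offset = 20.3·tan 29.33° = 11.406 m.
Σ offsets = 18.201 m.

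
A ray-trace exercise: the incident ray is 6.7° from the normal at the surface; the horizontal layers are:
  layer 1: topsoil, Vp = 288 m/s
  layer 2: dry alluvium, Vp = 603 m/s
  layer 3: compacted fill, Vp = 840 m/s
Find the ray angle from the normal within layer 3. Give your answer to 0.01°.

19.89°

Snell's law across each interface conserves sin θ / V, so sin θ_3 = V_3·sin θ₁/V₁.
sin θ_3 = 840 × sin 6.7° / 288 = 0.3403.
θ_3 = 19.89° from the vertical.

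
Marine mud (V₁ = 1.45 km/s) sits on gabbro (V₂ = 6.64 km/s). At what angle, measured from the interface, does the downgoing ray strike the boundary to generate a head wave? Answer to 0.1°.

At critical incidence the refracted ray runs along the interface (θ₂ = 90°), so sin θ_c = V₁/V₂.
θ_c = arcsin(1.45/6.64) = arcsin 0.2184 = 12.61°.
Measured from the interface: 90° − 12.61° = 77.39°.

77.4°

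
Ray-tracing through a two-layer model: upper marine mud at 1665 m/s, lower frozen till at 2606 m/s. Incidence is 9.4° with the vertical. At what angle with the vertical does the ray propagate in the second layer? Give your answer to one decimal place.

sin θ₁/V₁ = sin θ₂/V₂ ⇒ sin θ₂ = 2606·sin 9.4°/1665 = 2606·0.1633/1665 = 0.2556.
θ₂ = arcsin 0.2556 = 14.81° from the normal.

14.8°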